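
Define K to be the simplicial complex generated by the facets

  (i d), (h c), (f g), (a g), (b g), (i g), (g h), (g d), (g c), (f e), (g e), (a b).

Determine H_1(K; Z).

Fix the vertex order a < b < c < d < e < f < g < h < i and write every simplex with vertices in increasing order. Then dim K = 1 and the simplices of K are:

  0-simplices (9): a, b, c, d, e, f, g, h, i
  1-simplices (12): ab, ag, bg, cg, ch, dg, di, ef, eg, fg, gh, gi

so the chain groups are C_0 ≅ Z^9, C_1 ≅ Z^12.

Boundary ∂_1: C_1 → C_0 sends each edge [p,q] (with p < q) to q − p. For instance
  ∂di = i − d.
As a 9×12 matrix over Z this has rank 8, with invariant factors (1,1,1,1,1,1,1,1).

Reading off H_k = ker ∂_k / im ∂_{k+1}:

  H_1: rank ker ∂_1 − rank ∂_2 = (12 − 8) − 0 = 4, and there is no ∂_2, so H_1 = Z^4.

H_1 ≅ Z^4.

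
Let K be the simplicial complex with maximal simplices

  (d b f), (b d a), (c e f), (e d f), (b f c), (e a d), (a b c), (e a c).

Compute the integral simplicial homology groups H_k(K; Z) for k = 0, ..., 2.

H_0 = Z,  H_1 = 0,  H_2 = Z.

K has 6 vertices, 12 edges, 8 triangles.
rank ∂_0 = 0, rank ∂_1 = 5 ⇒ b_0 = 6 − 0 − 5 = 1; all invariant factors of ∂_1 are 1 so no torsion. So H_0 = Z.
rank ∂_1 = 5, rank ∂_2 = 7 ⇒ b_1 = 12 − 5 − 7 = 0; all invariant factors of ∂_2 are 1 so no torsion. So H_1 = 0.
rank ∂_2 = 7, rank ∂_3 = 0 ⇒ b_2 = 8 − 7 − 0 = 1. So H_2 = Z.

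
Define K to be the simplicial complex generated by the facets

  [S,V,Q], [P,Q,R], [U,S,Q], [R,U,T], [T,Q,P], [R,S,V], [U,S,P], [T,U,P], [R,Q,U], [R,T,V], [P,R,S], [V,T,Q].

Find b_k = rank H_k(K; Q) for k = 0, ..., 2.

b_0 = 1, b_1 = 0, b_2 = 0.

Take the total order P < Q < R < S < T < U < V on the vertex set. Then K (dimension 2) consists of the simplices:

  0-simplices (7): P, Q, R, S, T, U, V
  1-simplices (18): PQ, PR, PS, PT, PU, QR, QS, QT, QU, QV, RS, RT, RU, RV, SU, SV, TU, TV
  2-simplices (12): PQR, PQT, PRS, PSU, PTU, QRU, QSU, QSV, QTV, RSV, RTU, RTV

giving chain groups C_0 ≅ Z^7, C_1 ≅ Z^18, C_2 ≅ Z^12.

Boundary ∂_1: C_1 → C_0 maps an edge to its endpoints' difference, ∂[p,q] = q − p.
The resulting 7×18 matrix has rank 6, and its Smith normal form has invariant factors (1,1,1,1,1,1).

∂_2: C_2 → C_1 maps a triangle to the signed sum of its edges. For instance
  ∂RTU = TU − RU + RT,
  ∂RSV = SV − RV + RS.
As a 18×12 matrix over Z this has rank 12, with invariant factors (1,1,1,1,1,1,1,1,1,1,1,2).

Reading off H_k = ker ∂_k / im ∂_{k+1}:

  H_0: rank C_0 − rank ∂_1 = 7 − 6 = 1, and the invariant factors of ∂_1 are all 1, so H_0 = Z.
  H_1: rank ker ∂_1 − rank ∂_2 = (18 − 6) − 12 = 0, and ∂_2 has invariant factor 2 > 1, so H_1 = Z/2.
  H_2: rank ker ∂_2 − rank ∂_3 = (12 − 12) − 0 = 0, and there is no ∂_3, so H_2 = 0.

(K is a triangulation of the real projective plane RP^2.)

Hence the Betti numbers are b_0 = 1, b_1 = 0, b_2 = 0.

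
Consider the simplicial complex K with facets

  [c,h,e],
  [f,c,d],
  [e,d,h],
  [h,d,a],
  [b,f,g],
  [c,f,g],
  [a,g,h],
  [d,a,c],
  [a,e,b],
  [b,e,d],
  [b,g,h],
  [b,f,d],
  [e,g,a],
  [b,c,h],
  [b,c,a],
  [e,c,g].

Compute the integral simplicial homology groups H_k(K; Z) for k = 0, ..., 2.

Take the total order a < b < c < d < e < f < g < h on the vertex set. Then K (dimension 2) consists of the simplices:

  0-simplices (8): a, b, c, d, e, f, g, h
  1-simplices (24): ab, ac, ad, ae, ag, ah, bc, bd, be, bf, bg, bh, cd, ce, cf, cg, ch, de, df, dh, eg, eh, fg, gh
  2-simplices (16): abc, abe, acd, adh, aeg, agh, bch, bde, bdf, bfg, bgh, cdf, ceg, ceh, cfg, deh

so the chain groups are C_0 ≅ Z^8, C_1 ≅ Z^24, C_2 ≅ Z^16.

∂_1: C_1 → C_0 is given by ∂[p,q] = [q] − [p].
The 8×24 boundary matrix has rank 7 and Smith normal form diag(1,1,1,1,1,1,1).

Boundary ∂_2: C_2 → C_1 sends each 2-simplex [p,q,r] to [q,r] − [p,r] + [p,q]. For instance
  ∂acd = cd − ad + ac,
  ∂adh = dh − ah + ad.
This gives a 24×16 integer matrix of rank 15; reducing to Smith normal form yields diagonal entries (1,1,1,1,1,1,1,1,1,1,1,1,1,1,1).

Computing H_k = (kernel of ∂_k) / (image of ∂_{k+1}):

  H_0: rank C_0 − rank ∂_1 = 8 − 7 = 1, and the invariant factors of ∂_1 are all 1, so H_0 ≅ Z.
  H_1: rank ker ∂_1 − rank ∂_2 = (24 − 7) − 15 = 2, and the invariant factors of ∂_2 are all 1, so H_1 ≅ Z^2.
  H_2: rank ker ∂_2 − rank ∂_3 = (16 − 15) − 0 = 1, and there is no ∂_3, so H_2 ≅ Z.

H_0 ≅ Z,  H_1 ≅ Z^2,  H_2 ≅ Z.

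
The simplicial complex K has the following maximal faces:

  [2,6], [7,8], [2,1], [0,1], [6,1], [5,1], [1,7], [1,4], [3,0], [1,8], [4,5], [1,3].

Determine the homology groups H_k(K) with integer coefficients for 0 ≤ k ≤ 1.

H_0 ≅ Z,  H_1 ≅ Z^4.

We work with the vertex ordering 0 < 1 < 2 < 3 < 4 < 5 < 6 < 7 < 8. The simplices of K, each written with vertices in increasing order, are:

  0-simplices (9): [0], [1], [2], [3], [4], [5], [6], [7], [8]
  1-simplices (12): [0,1], [0,3], [1,2], [1,3], [1,4], [1,5], [1,6], [1,7], [1,8], [2,6], [4,5], [7,8]

giving chain groups C_0 ≅ Z^9, C_1 ≅ Z^12.

∂_1: C_1 → C_0 maps an edge to its endpoints' difference, ∂[p,q] = q − p. For instance
  ∂[1,7] = [7] − [1].
As a 9×12 matrix over Z this has rank 8, with invariant factors (1,1,1,1,1,1,1,1).

Now H_k = ker ∂_k / im ∂_{k+1}, so:

  H_0: rank C_0 − rank ∂_1 = 9 − 8 = 1, and the invariant factors of ∂_1 are all 1, so H_0 = Z.
  H_1: rank ker ∂_1 − rank ∂_2 = (12 − 8) − 0 = 4, and there is no ∂_2, so H_1 = Z^4.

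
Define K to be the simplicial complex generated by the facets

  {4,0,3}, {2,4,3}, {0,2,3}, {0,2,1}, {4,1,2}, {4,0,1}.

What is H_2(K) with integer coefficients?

H_2 = Z.

We work with the vertex ordering 0 < 1 < 2 < 3 < 4. The simplices of K, each written with vertices in increasing order, are:

  0-simplices (5): [0], [1], [2], [3], [4]
  1-simplices (9): [0,1], [0,2], [0,3], [0,4], [1,2], [1,4], [2,3], [2,4], [3,4]
  2-simplices (6): [0,1,2], [0,1,4], [0,2,3], [0,3,4], [1,2,4], [2,3,4]

Hence C_0 ≅ Z^5, C_1 ≅ Z^9, C_2 ≅ Z^6.

Boundary ∂_1: C_1 → C_0 sends each edge [p,q] (with p < q) to q − p.
This gives a 5×9 integer matrix of rank 4; reducing to Smith normal form yields diagonal entries (1,1,1,1).

∂_2: C_2 → C_1 acts by ∂[p,q,r] = [q,r] − [p,r] + [p,q]. For instance
  ∂[0,1,4] = [1,4] − [0,4] + [0,1],
  ∂[0,1,2] = [1,2] − [0,2] + [0,1].
As a 9×6 matrix over Z this has rank 5, with invariant factors (1,1,1,1,1).

Computing H_k = (kernel of ∂_k) / (image of ∂_{k+1}):

  H_2: rank ker ∂_2 − rank ∂_3 = (6 − 5) − 0 = 1, and there is no ∂_3, so H_2 = Z.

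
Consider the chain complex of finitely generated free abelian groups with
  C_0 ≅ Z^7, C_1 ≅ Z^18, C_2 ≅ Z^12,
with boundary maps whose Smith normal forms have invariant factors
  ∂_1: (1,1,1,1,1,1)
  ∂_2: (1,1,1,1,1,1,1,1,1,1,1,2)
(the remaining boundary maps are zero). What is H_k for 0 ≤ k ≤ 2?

H_0 = Z,  H_1 = Z_2,  H_2 = 0.

H_0: b_0 = 7 − 0 − 6 = 1; torsion from ∂_1 factors > 1: none. So H_0 = Z.
H_1: b_1 = 18 − 6 − 12 = 0; torsion from ∂_2 factors > 1: [2]. So H_1 = Z_2.
H_2: b_2 = 12 − 12 − 0 = 0; torsion from ∂_3 factors > 1: none. So H_2 = 0.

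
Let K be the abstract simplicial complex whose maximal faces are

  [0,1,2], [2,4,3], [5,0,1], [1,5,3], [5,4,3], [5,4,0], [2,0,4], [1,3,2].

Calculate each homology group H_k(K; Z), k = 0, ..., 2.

K has 6 vertices, 12 edges, 8 triangles.
rank ∂_0 = 0, rank ∂_1 = 5 ⇒ b_0 = 6 − 0 − 5 = 1; all invariant factors of ∂_1 are 1 so no torsion. So H_0 = Z.
rank ∂_1 = 5, rank ∂_2 = 7 ⇒ b_1 = 12 − 5 − 7 = 0; all invariant factors of ∂_2 are 1 so no torsion. So H_1 = 0.
rank ∂_2 = 7, rank ∂_3 = 0 ⇒ b_2 = 8 − 7 − 0 = 1. So H_2 = Z.

H_0 ≅ Z,  H_1 = 0,  H_2 ≅ Z.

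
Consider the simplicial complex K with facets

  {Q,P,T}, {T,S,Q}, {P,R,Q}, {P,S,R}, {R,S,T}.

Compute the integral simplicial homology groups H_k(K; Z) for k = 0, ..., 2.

H_0 = Z,  H_1 = Z,  H_2 = 0.

We work with the vertex ordering P < Q < R < S < T. The simplices of K, each written with vertices in increasing order, are:

  0-simplices (5): P, Q, R, S, T
  1-simplices (10): PQ, PR, PS, PT, QR, QS, QT, RS, RT, ST
  2-simplices (5): PQR, PQT, PRS, QST, RST

so the chain groups are C_0 ≅ Z^5, C_1 ≅ Z^10, C_2 ≅ Z^5.

∂_1: C_1 → C_0 maps an edge to its endpoints' difference, ∂[p,q] = q − p.
The 5×10 boundary matrix has rank 4 and Smith normal form diag(1,1,1,1).

The boundary map ∂_2: C_2 → C_1 sends each 2-simplex [p,q,r] to [q,r] − [p,r] + [p,q]. For instance
  ∂PQR = QR − PR + PQ,
  ∂RST = ST − RT + RS.
The resulting 10×5 matrix has rank 5, and its Smith normal form has invariant factors (1,1,1,1,1).

Computing H_k = (kernel of ∂_k) / (image of ∂_{k+1}):

  H_0: rank C_0 − rank ∂_1 = 5 − 4 = 1, and the invariant factors of ∂_1 are all 1, so H_0 = Z.
  H_1: rank ker ∂_1 − rank ∂_2 = (10 − 4) − 5 = 1, and the invariant factors of ∂_2 are all 1, so H_1 = Z.
  H_2: rank ker ∂_2 − rank ∂_3 = (5 − 5) − 0 = 0, and there is no ∂_3, so H_2 = 0.

As a check, the Euler characteristic is 5 − 10 + 5 = 0, which agrees with 1 − 1 + 0 = 0.
(K is a triangulation of the Möbius band.)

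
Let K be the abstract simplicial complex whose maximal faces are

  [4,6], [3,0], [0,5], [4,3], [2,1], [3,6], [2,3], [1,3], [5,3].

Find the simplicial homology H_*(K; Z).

H_0 = Z,  H_1 = Z^3.

We work with the vertex ordering 0 < 1 < 2 < 3 < 4 < 5 < 6. The simplices of K, each written with vertices in increasing order, are:

  0-simplices (7): [0], [1], [2], [3], [4], [5], [6]
  1-simplices (9): [0,3], [0,5], [1,2], [1,3], [2,3], [3,4], [3,5], [3,6], [4,6]

Hence C_0 ≅ Z^7, C_1 ≅ Z^9.

The boundary map ∂_1: C_1 → C_0 maps an edge to its endpoints' difference, ∂[p,q] = q − p. For instance
  ∂[3,6] = [6] − [3].
This gives a 7×9 integer matrix of rank 6; reducing to Smith normal form yields diagonal entries (1,1,1,1,1,1).

Now H_k = ker ∂_k / im ∂_{k+1}, so:

  H_0: rank C_0 − rank ∂_1 = 7 − 6 = 1, and the invariant factors of ∂_1 are all 1, so H_0 = Z.
  H_1: rank ker ∂_1 − rank ∂_2 = (9 − 6) − 0 = 3, and there is no ∂_2, so H_1 = Z^3.

As a check, the Euler characteristic is 7 − 9 = -2, which agrees with 1 − 3 = -2.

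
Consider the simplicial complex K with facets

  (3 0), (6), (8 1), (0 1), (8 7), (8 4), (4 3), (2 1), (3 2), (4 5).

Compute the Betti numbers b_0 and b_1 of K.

We work with the vertex ordering 0 < 1 < 2 < 3 < 4 < 5 < 6 < 7 < 8. The simplices of K, each written with vertices in increasing order, are:

  0-simplices (9): [0], [1], [2], [3], [4], [5], [6], [7], [8]
  1-simplices (9): [0,1], [0,3], [1,2], [1,8], [2,3], [3,4], [4,5], [4,8], [7,8]

so the chain groups are C_0 ≅ Z^9, C_1 ≅ Z^9.

The boundary map ∂_1: C_1 → C_0 maps an edge to its endpoints' difference, ∂[p,q] = q − p. For instance
  ∂[1,2] = [2] − [1].
This gives a 9×9 integer matrix of rank 7; reducing to Smith normal form yields diagonal entries (1,1,1,1,1,1,1).

Reading off H_k = ker ∂_k / im ∂_{k+1}:

  H_0: rank C_0 − rank ∂_1 = 9 − 7 = 2, and the invariant factors of ∂_1 are all 1, so H_0 = Z^2.
  H_1: rank ker ∂_1 − rank ∂_2 = (9 − 7) − 0 = 2, and there is no ∂_2, so H_1 = Z^2.

As a check, the Euler characteristic is 9 − 9 = 0, which agrees with 2 − 2 = 0.

Hence the Betti numbers are b_0 = 2, b_1 = 2.

b_0 = 2, b_1 = 2.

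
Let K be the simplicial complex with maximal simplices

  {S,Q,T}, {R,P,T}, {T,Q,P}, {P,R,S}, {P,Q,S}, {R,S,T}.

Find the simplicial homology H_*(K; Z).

H_0 = Z,  H_1 = 0,  H_2 = Z.

Order the vertices as P < Q < R < S < T. Listing each simplex with vertices in this order, K has dimension 2 with simplices:

  0-simplices (5): P, Q, R, S, T
  1-simplices (9): PQ, PR, PS, PT, QS, QT, RS, RT, ST
  2-simplices (6): PQS, PQT, PRS, PRT, QST, RST

Hence C_0 ≅ Z^5, C_1 ≅ Z^9, C_2 ≅ Z^6.

The boundary map ∂_1: C_1 → C_0 is given by ∂[p,q] = [q] − [p].
This gives a 5×9 integer matrix of rank 4; reducing to Smith normal form yields diagonal entries (1,1,1,1).

∂_2: C_2 → C_1 acts by ∂[p,q,r] = [q,r] − [p,r] + [p,q]. For instance
  ∂PRS = RS − PS + PR,
  ∂QST = ST − QT + QS.
The resulting 9×6 matrix has rank 5, and its Smith normal form has invariant factors (1,1,1,1,1).

Computing H_k = (kernel of ∂_k) / (image of ∂_{k+1}):

  H_0: rank C_0 − rank ∂_1 = 5 − 4 = 1, and the invariant factors of ∂_1 are all 1, so H_0 ≅ Z.
  H_1: rank ker ∂_1 − rank ∂_2 = (9 − 4) − 5 = 0, and the invariant factors of ∂_2 are all 1, so H_1 ≅ 0.
  H_2: rank ker ∂_2 − rank ∂_3 = (6 − 5) − 0 = 1, and there is no ∂_3, so H_2 ≅ Z.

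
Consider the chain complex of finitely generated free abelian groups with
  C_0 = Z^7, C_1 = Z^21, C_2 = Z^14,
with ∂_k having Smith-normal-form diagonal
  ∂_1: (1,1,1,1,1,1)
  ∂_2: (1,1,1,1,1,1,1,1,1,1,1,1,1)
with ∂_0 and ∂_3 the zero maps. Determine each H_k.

H_0 ≅ Z,  H_1 ≅ Z^2,  H_2 ≅ Z.

H_0: b_0 = 7 − 0 − 6 = 1; torsion from ∂_1 factors > 1: none. So H_0 ≅ Z.
H_1: b_1 = 21 − 6 − 13 = 2; torsion from ∂_2 factors > 1: none. So H_1 ≅ Z^2.
H_2: b_2 = 14 − 13 − 0 = 1; torsion from ∂_3 factors > 1: none. So H_2 ≅ Z.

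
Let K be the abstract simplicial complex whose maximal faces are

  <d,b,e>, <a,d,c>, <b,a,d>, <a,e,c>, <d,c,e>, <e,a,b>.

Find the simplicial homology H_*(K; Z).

H_0 ≅ Z,  H_1 = 0,  H_2 ≅ Z.

K has 5 vertices, 9 edges, 6 triangles.
rank ∂_0 = 0, rank ∂_1 = 4 ⇒ b_0 = 5 − 0 − 4 = 1; all invariant factors of ∂_1 are 1 so no torsion. So H_0 ≅ Z.
rank ∂_1 = 4, rank ∂_2 = 5 ⇒ b_1 = 9 − 4 − 5 = 0; all invariant factors of ∂_2 are 1 so no torsion. So H_1 ≅ 0.
rank ∂_2 = 5, rank ∂_3 = 0 ⇒ b_2 = 6 − 5 − 0 = 1. So H_2 ≅ Z.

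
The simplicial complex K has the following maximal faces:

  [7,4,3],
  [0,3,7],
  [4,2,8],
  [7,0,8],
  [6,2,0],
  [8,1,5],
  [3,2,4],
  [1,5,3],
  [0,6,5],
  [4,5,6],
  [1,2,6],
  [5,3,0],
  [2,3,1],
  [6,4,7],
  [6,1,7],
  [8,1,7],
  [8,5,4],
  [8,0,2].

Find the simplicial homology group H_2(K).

H_2 = Z.

Take the total order 0 < 1 < 2 < 3 < 4 < 5 < 6 < 7 < 8 on the vertex set. Then K (dimension 2) consists of the simplices:

  0-simplices (9): [0], [1], [2], [3], [4], [5], [6], [7], [8]
  1-simplices (27): (27 of them)
  2-simplices (18): [0,2,6], [0,2,8], [0,3,5], [0,3,7], [0,5,6], [0,7,8], [1,2,3], [1,2,6], [1,3,5], [1,5,8], [1,6,7], [1,7,8], [2,3,4], [2,4,8], [3,4,7], [4,5,6], [4,5,8], [4,6,7]

Hence C_0 ≅ Z^9, C_1 ≅ Z^27, C_2 ≅ Z^18.

The boundary map ∂_1: C_1 → C_0 maps an edge to its endpoints' difference, ∂[p,q] = q − p. For instance
  ∂[4,7] = [7] − [4].
The 9×27 boundary matrix has rank 8 and Smith normal form diag(1,1,1,1,1,1,1,1).

The boundary map ∂_2: C_2 → C_1 acts by ∂[p,q,r] = [q,r] − [p,r] + [p,q]. For instance
  ∂[0,3,5] = [3,5] − [0,5] + [0,3],
  ∂[4,5,8] = [5,8] − [4,8] + [4,5].
The resulting 27×18 matrix has rank 17, and its Smith normal form has invariant factors (1,1,1,1,1,1,1,1,1,1,1,1,1,1,1,1,1).

From H_k ≅ ker(∂_k) / im(∂_{k+1}) we obtain:

  H_2: rank ker ∂_2 − rank ∂_3 = (18 − 17) − 0 = 1, and there is no ∂_3, so H_2 ≅ Z.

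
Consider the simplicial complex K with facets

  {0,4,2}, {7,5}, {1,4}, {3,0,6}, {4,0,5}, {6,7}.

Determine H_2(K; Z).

Order the vertices as 0 < 1 < 2 < 3 < 4 < 5 < 6 < 7. Listing each simplex with vertices in this order, K has dimension 2 with simplices:

  0-simplices (8): [0], [1], [2], [3], [4], [5], [6], [7]
  1-simplices (11): [0,2], [0,3], [0,4], [0,5], [0,6], [1,4], [2,4], [3,6], [4,5], [5,7], [6,7]
  2-simplices (3): [0,2,4], [0,3,6], [0,4,5]

Hence C_0 ≅ Z^8, C_1 ≅ Z^11, C_2 ≅ Z^3.

∂_1: C_1 → C_0 sends each edge [p,q] (with p < q) to q − p.
This gives a 8×11 integer matrix of rank 7; reducing to Smith normal form yields diagonal entries (1,1,1,1,1,1,1).

Boundary ∂_2: C_2 → C_1 sends each 2-simplex [p,q,r] to [q,r] − [p,r] + [p,q]. For instance
  ∂[0,2,4] = [2,4] − [0,4] + [0,2],
  ∂[0,4,5] = [4,5] − [0,5] + [0,4].
This gives a 11×3 integer matrix of rank 3; reducing to Smith normal form yields diagonal entries (1,1,1).

Reading off H_k = ker ∂_k / im ∂_{k+1}:

  H_2: rank ker ∂_2 − rank ∂_3 = (3 − 3) − 0 = 0, and there is no ∂_3, so H_2 = 0.

H_2 = 0.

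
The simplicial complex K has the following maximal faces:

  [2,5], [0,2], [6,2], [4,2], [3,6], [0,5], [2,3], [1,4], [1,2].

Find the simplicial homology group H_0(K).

K has 7 vertices, 9 edges.
rank ∂_0 = 0, rank ∂_1 = 6 ⇒ b_0 = 7 − 0 − 6 = 1; all invariant factors of ∂_1 are 1 so no torsion. So H_0 ≅ Z.

H_0 ≅ Z.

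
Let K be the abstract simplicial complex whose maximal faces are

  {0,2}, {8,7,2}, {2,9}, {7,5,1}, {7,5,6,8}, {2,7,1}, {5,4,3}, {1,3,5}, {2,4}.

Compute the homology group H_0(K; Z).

Take the total order 0 < 1 < 2 < 3 < 4 < 5 < 6 < 7 < 8 < 9 on the vertex set. Then K (dimension 3) consists of the simplices:

  0-simplices (10): [0], [1], [2], [3], [4], [5], [6], [7], [8], [9]
  1-simplices (18): [0,2], [1,2], [1,3], [1,5], [1,7], [2,4], [2,7], [2,8], [2,9], [3,4], [3,5], [4,5], [5,6], [5,7], [5,8], [6,7], [6,8], [7,8]
  2-simplices (9): [1,2,7], [1,3,5], [1,5,7], [2,7,8], [3,4,5], [5,6,7], [5,6,8], [5,7,8], [6,7,8]
  3-simplices (1): [5,6,7,8]

so the chain groups are C_0 ≅ Z^10, C_1 ≅ Z^18, C_2 ≅ Z^9, C_3 ≅ Z^1.

∂_1: C_1 → C_0 is given by ∂[p,q] = [q] − [p].
The 10×18 boundary matrix has rank 9 and Smith normal form diag(1,1,1,1,1,1,1,1,1).

∂_2: C_2 → C_1 acts by ∂[p,q,r] = [q,r] − [p,r] + [p,q]. For instance
  ∂[3,4,5] = [4,5] − [3,5] + [3,4],
  ∂[1,5,7] = [5,7] − [1,7] + [1,5].
The 18×9 boundary matrix has rank 8 and Smith normal form diag(1,1,1,1,1,1,1,1).

The boundary map ∂_3: C_3 → C_2 sends each 3-simplex σ to the alternating sum Σ_i (−1)^i (σ with its i-th vertex removed). For instance
  ∂[5,6,7,8] = [6,7,8] − [5,7,8] + [5,6,8] − [5,6,7].
The resulting 9×1 matrix has rank 1, and its Smith normal form has invariant factors (1).

From H_k ≅ ker(∂_k) / im(∂_{k+1}) we obtain:

  H_0: rank C_0 − rank ∂_1 = 10 − 9 = 1, and the invariant factors of ∂_1 are all 1, so H_0 ≅ Z.

H_0 = Z.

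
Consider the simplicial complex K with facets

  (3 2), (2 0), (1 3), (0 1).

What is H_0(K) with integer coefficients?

H_0 ≅ Z.

K has 4 vertices, 4 edges.
rank ∂_0 = 0, rank ∂_1 = 3 ⇒ b_0 = 4 − 0 − 3 = 1; all invariant factors of ∂_1 are 1 so no torsion. So H_0 ≅ Z.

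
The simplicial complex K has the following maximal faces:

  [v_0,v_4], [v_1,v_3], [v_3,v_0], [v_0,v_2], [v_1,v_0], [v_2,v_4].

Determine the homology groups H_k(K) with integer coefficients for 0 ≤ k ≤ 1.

H_0 ≅ Z,  H_1 ≅ Z^2.

Fix the vertex order v_0 < v_1 < v_2 < v_3 < v_4 and write every simplex with vertices in increasing order. Then dim K = 1 and the simplices of K are:

  0-simplices (5): [v_0], [v_1], [v_2], [v_3], [v_4]
  1-simplices (6): [v_0,v_1], [v_0,v_2], [v_0,v_3], [v_0,v_4], [v_1,v_3], [v_2,v_4]

giving chain groups C_0 ≅ Z^5, C_1 ≅ Z^6.

The boundary map ∂_1: C_1 → C_0 sends each edge [p,q] (with p < q) to q − p. For instance
  ∂[v_2,v_4] = [v_4] − [v_2].
The resulting 5×6 matrix has rank 4, and its Smith normal form has invariant factors (1,1,1,1).

Reading off H_k = ker ∂_k / im ∂_{k+1}:

  H_0: rank C_0 − rank ∂_1 = 5 − 4 = 1, and the invariant factors of ∂_1 are all 1, so H_0 ≅ Z.
  H_1: rank ker ∂_1 − rank ∂_2 = (6 − 4) − 0 = 2, and there is no ∂_2, so H_1 ≅ Z^2.

As a check, the Euler characteristic is 5 − 6 = -1, which agrees with 1 − 2 = -1.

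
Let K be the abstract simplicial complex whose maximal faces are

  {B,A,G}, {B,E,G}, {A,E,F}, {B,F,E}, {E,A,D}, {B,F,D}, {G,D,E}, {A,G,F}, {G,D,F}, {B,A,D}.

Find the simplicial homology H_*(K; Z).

Take the total order A < B < D < E < F < G on the vertex set. Then K (dimension 2) consists of the simplices:

  0-simplices (6): A, B, D, E, F, G
  1-simplices (15): AB, AD, AE, AF, AG, BD, BE, BF, BG, DE, DF, DG, EF, EG, FG
  2-simplices (10): ABD, ABG, ADE, AEF, AFG, BDF, BEF, BEG, DEG, DFG

giving chain groups C_0 ≅ Z^6, C_1 ≅ Z^15, C_2 ≅ Z^10.

Boundary ∂_1: C_1 → C_0 is given by ∂[p,q] = [q] − [p]. For instance
  ∂AD = D − A.
The resulting 6×15 matrix has rank 5, and its Smith normal form has invariant factors (1,1,1,1,1).

The boundary map ∂_2: C_2 → C_1 acts by ∂[p,q,r] = [q,r] − [p,r] + [p,q]. For instance
  ∂BEG = EG − BG + BE,
  ∂DFG = FG − DG + DF.
This gives a 15×10 integer matrix of rank 10; reducing to Smith normal form yields diagonal entries (1,1,1,1,1,1,1,1,1,2).

Computing H_k = (kernel of ∂_k) / (image of ∂_{k+1}):

  H_0: rank C_0 − rank ∂_1 = 6 − 5 = 1, and the invariant factors of ∂_1 are all 1, so H_0 ≅ Z.
  H_1: rank ker ∂_1 − rank ∂_2 = (15 − 5) − 10 = 0, and ∂_2 has invariant factor 2 > 1, so H_1 ≅ Z/2.
  H_2: rank ker ∂_2 − rank ∂_3 = (10 − 10) − 0 = 0, and there is no ∂_3, so H_2 ≅ 0.

H_0 ≅ Z,  H_1 ≅ Z/2,  H_2 = 0.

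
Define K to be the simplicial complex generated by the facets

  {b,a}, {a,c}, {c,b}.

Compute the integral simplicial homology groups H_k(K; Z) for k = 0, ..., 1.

Order the vertices as a < b < c. Listing each simplex with vertices in this order, K has dimension 1 with simplices:

  0-simplices (3): a, b, c
  1-simplices (3): ab, ac, bc

so the chain groups are C_0 ≅ Z^3, C_1 ≅ Z^3.

Boundary ∂_1: C_1 → C_0 sends each edge [p,q] (with p < q) to q − p. For instance
  ∂ab = b − a.
This gives a 3×3 integer matrix of rank 2; reducing to Smith normal form yields diagonal entries (1,1).

Reading off H_k = ker ∂_k / im ∂_{k+1}:

  H_0: rank C_0 − rank ∂_1 = 3 − 2 = 1, and the invariant factors of ∂_1 are all 1, so H_0 ≅ Z.
  H_1: rank ker ∂_1 − rank ∂_2 = (3 − 2) − 0 = 1, and there is no ∂_2, so H_1 ≅ Z.

As a check, the Euler characteristic is 3 − 3 = 0, which agrees with 1 − 1 = 0.

H_0 = Z,  H_1 = Z.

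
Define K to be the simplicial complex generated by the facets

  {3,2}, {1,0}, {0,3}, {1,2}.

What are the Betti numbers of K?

Take the total order 0 < 1 < 2 < 3 on the vertex set. Then K (dimension 1) consists of the simplices:

  0-simplices (4): [0], [1], [2], [3]
  1-simplices (4): [0,1], [0,3], [1,2], [2,3]

Hence C_0 ≅ Z^4, C_1 ≅ Z^4.

Boundary ∂_1: C_1 → C_0 maps an edge to its endpoints' difference, ∂[p,q] = q − p. For instance
  ∂[2,3] = [3] − [2].
The resulting 4×4 matrix has rank 3, and its Smith normal form has invariant factors (1,1,1).

Computing H_k = (kernel of ∂_k) / (image of ∂_{k+1}):

  H_0: rank C_0 − rank ∂_1 = 4 − 3 = 1, and the invariant factors of ∂_1 are all 1, so H_0 ≅ Z.
  H_1: rank ker ∂_1 − rank ∂_2 = (4 − 3) − 0 = 1, and there is no ∂_2, so H_1 ≅ Z.

Hence the Betti numbers are b_0 = 1, b_1 = 1.

b_0 = 1, b_1 = 1.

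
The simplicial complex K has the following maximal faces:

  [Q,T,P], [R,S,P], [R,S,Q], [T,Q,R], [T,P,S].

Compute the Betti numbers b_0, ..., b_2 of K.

b_0 = 1, b_1 = 1, b_2 = 0.

Order the vertices as P < Q < R < S < T. Listing each simplex with vertices in this order, K has dimension 2 with simplices:

  0-simplices (5): P, Q, R, S, T
  1-simplices (10): PQ, PR, PS, PT, QR, QS, QT, RS, RT, ST
  2-simplices (5): PQT, PRS, PST, QRS, QRT

so the chain groups are C_0 ≅ Z^5, C_1 ≅ Z^10, C_2 ≅ Z^5.

Boundary ∂_1: C_1 → C_0 is given by ∂[p,q] = [q] − [p]. For instance
  ∂RT = T − R.
The resulting 5×10 matrix has rank 4, and its Smith normal form has invariant factors (1,1,1,1).

The boundary map ∂_2: C_2 → C_1 maps a triangle to the signed sum of its edges. For instance
  ∂QRS = RS − QS + QR,
  ∂PRS = RS − PS + PR.
This gives a 10×5 integer matrix of rank 5; reducing to Smith normal form yields diagonal entries (1,1,1,1,1).

Computing H_k = (kernel of ∂_k) / (image of ∂_{k+1}):

  H_0: rank C_0 − rank ∂_1 = 5 − 4 = 1, and the invariant factors of ∂_1 are all 1, so H_0 = Z.
  H_1: rank ker ∂_1 − rank ∂_2 = (10 − 4) − 5 = 1, and the invariant factors of ∂_2 are all 1, so H_1 = Z.
  H_2: rank ker ∂_2 − rank ∂_3 = (5 − 5) − 0 = 0, and there is no ∂_3, so H_2 = 0.

As a check, the Euler characteristic is 5 − 10 + 5 = 0, which agrees with 1 − 1 + 0 = 0.

Hence the Betti numbers are b_0 = 1, b_1 = 1, b_2 = 0.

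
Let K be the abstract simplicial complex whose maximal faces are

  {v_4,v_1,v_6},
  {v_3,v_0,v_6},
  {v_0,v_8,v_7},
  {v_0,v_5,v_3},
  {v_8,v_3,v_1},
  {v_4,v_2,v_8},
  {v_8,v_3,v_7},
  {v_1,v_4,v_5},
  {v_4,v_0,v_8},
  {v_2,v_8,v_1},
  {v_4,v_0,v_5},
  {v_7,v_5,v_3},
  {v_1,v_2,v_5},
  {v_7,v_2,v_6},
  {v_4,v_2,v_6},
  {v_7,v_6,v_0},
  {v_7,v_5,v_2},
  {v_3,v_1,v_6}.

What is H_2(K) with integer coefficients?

Take the total order v_0 < v_1 < v_2 < v_3 < v_4 < v_5 < v_6 < v_7 < v_8 on the vertex set. Then K (dimension 2) consists of the simplices:

  0-simplices (9): [v_0], [v_1], [v_2], [v_3], [v_4], [v_5], [v_6], [v_7], [v_8]
  1-simplices (27): (27 of them)
  2-simplices (18): (18 of them)

so the chain groups are C_0 ≅ Z^9, C_1 ≅ Z^27, C_2 ≅ Z^18.

∂_1: C_1 → C_0 sends each edge [p,q] (with p < q) to q − p.
This gives a 9×27 integer matrix of rank 8; reducing to Smith normal form yields diagonal entries (1,1,1,1,1,1,1,1).

∂_2: C_2 → C_1 maps a triangle to the signed sum of its edges. For instance
  ∂[v_0,v_7,v_8] = [v_7,v_8] − [v_0,v_8] + [v_0,v_7],
  ∂[v_3,v_5,v_7] = [v_5,v_7] − [v_3,v_7] + [v_3,v_5].
The 27×18 boundary matrix has rank 18 and Smith normal form diag(1,1,1,1,1,1,1,1,1,1,1,1,1,1,1,1,1,2).

Now H_k = ker ∂_k / im ∂_{k+1}, so:

  H_2: rank ker ∂_2 − rank ∂_3 = (18 − 18) − 0 = 0, and there is no ∂_3, so H_2 = 0.

(K is a triangulation of the Klein bottle.)

H_2 ≅ 0.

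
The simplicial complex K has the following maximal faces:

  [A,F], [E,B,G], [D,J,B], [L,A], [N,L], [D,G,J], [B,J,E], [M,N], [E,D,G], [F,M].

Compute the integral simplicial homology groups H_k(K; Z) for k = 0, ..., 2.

H_0 = Z^2,  H_1 = Z^2,  H_2 = 0.

Order the vertices as A < B < D < E < F < G < J < L < M < N. Listing each simplex with vertices in this order, K has dimension 2 with simplices:

  0-simplices (10): A, B, D, E, F, G, J, L, M, N
  1-simplices (15): AF, AL, BD, BE, BG, BJ, DE, DG, DJ, EG, EJ, FM, GJ, LN, MN
  2-simplices (5): BDJ, BEG, BEJ, DEG, DGJ

Hence C_0 ≅ Z^10, C_1 ≅ Z^15, C_2 ≅ Z^5.

Boundary ∂_1: C_1 → C_0 is given by ∂[p,q] = [q] − [p]. For instance
  ∂BJ = J − B.
As a 10×15 matrix over Z this has rank 8, with invariant factors (1,1,1,1,1,1,1,1).

The boundary map ∂_2: C_2 → C_1 maps a triangle to the signed sum of its edges. For instance
  ∂DGJ = GJ − DJ + DG,
  ∂BEJ = EJ − BJ + BE.
The resulting 15×5 matrix has rank 5, and its Smith normal form has invariant factors (1,1,1,1,1).

Computing H_k = (kernel of ∂_k) / (image of ∂_{k+1}):

  H_0: rank C_0 − rank ∂_1 = 10 − 8 = 2, and the invariant factors of ∂_1 are all 1, so H_0 ≅ Z^2.
  H_1: rank ker ∂_1 − rank ∂_2 = (15 − 8) − 5 = 2, and the invariant factors of ∂_2 are all 1, so H_1 ≅ Z^2.
  H_2: rank ker ∂_2 − rank ∂_3 = (5 − 5) − 0 = 0, and there is no ∂_3, so H_2 ≅ 0.

(K is a triangulation of the disjoint union of the circle S^1 and the Möbius band.)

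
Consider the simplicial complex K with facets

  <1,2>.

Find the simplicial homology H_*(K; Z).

H_0 = Z,  H_1 = 0.

Fix the vertex order 1 < 2 and write every simplex with vertices in increasing order. Then dim K = 1 and the simplices of K are:

  0-simplices (2): [1], [2]
  1-simplices (1): [1,2]

so the chain groups are C_0 ≅ Z^2, C_1 ≅ Z^1.

∂_1: C_1 → C_0 maps an edge to its endpoints' difference, ∂[p,q] = q − p. For instance
  ∂[1,2] = [2] − [1].
As a 2×1 matrix over Z this has rank 1, with invariant factors (1).

Reading off H_k = ker ∂_k / im ∂_{k+1}:

  H_0: rank C_0 − rank ∂_1 = 2 − 1 = 1, and the invariant factors of ∂_1 are all 1, so H_0 ≅ Z.
  H_1: rank ker ∂_1 − rank ∂_2 = (1 − 1) − 0 = 0, and there is no ∂_2, so H_1 ≅ 0.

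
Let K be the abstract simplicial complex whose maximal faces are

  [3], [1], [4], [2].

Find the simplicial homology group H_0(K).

Take the total order 1 < 2 < 3 < 4 on the vertex set. Then K (dimension 0) consists of the simplices:

  0-simplices (4): [1], [2], [3], [4]

so the chain groups are C_0 ≅ Z^4.

Reading off H_k = ker ∂_k / im ∂_{k+1}:

  H_0: rank C_0 − rank ∂_1 = 4 − 0 = 4, and there is no ∂_1, so H_0 = Z^4.

(K is a triangulation of a set of 4 points.)

H_0 ≅ Z^4.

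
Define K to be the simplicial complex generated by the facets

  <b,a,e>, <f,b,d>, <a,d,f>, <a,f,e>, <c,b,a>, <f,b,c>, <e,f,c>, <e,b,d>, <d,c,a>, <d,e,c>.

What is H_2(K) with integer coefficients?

K has 6 vertices, 15 edges, 10 triangles.
rank ∂_2 = 10, rank ∂_3 = 0 ⇒ b_2 = 10 − 10 − 0 = 0. So H_2 = 0.

H_2 = 0.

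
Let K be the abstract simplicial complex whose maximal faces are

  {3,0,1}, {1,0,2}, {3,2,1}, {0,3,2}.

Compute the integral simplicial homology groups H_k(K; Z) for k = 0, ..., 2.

H_0 ≅ Z,  H_1 = 0,  H_2 ≅ Z.

We work with the vertex ordering 0 < 1 < 2 < 3. The simplices of K, each written with vertices in increasing order, are:

  0-simplices (4): [0], [1], [2], [3]
  1-simplices (6): [0,1], [0,2], [0,3], [1,2], [1,3], [2,3]
  2-simplices (4): [0,1,2], [0,1,3], [0,2,3], [1,2,3]

Hence C_0 ≅ Z^4, C_1 ≅ Z^6, C_2 ≅ Z^4.

∂_1: C_1 → C_0 maps an edge to its endpoints' difference, ∂[p,q] = q − p. For instance
  ∂[0,2] = [2] − [0].
This gives a 4×6 integer matrix of rank 3; reducing to Smith normal form yields diagonal entries (1,1,1).

Boundary ∂_2: C_2 → C_1 sends each 2-simplex [p,q,r] to [q,r] − [p,r] + [p,q]. For instance
  ∂[0,2,3] = [2,3] − [0,3] + [0,2],
  ∂[1,2,3] = [2,3] − [1,3] + [1,2].
The 6×4 boundary matrix has rank 3 and Smith normal form diag(1,1,1).

Computing H_k = (kernel of ∂_k) / (image of ∂_{k+1}):

  H_0: rank C_0 − rank ∂_1 = 4 − 3 = 1, and the invariant factors of ∂_1 are all 1, so H_0 ≅ Z.
  H_1: rank ker ∂_1 − rank ∂_2 = (6 − 3) − 3 = 0, and the invariant factors of ∂_2 are all 1, so H_1 ≅ 0.
  H_2: rank ker ∂_2 − rank ∂_3 = (4 − 3) − 0 = 1, and there is no ∂_3, so H_2 ≅ Z.

As a check, the Euler characteristic is 4 − 6 + 4 = 2, which agrees with 1 − 0 + 1 = 2.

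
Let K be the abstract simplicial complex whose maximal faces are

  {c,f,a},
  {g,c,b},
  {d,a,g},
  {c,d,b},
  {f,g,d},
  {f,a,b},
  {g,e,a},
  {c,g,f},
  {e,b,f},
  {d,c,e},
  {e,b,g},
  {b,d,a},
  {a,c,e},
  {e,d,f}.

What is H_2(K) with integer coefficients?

H_2 ≅ Z.

K has 7 vertices, 21 edges, 14 triangles.
rank ∂_2 = 13, rank ∂_3 = 0 ⇒ b_2 = 14 − 13 − 0 = 1. So H_2 = Z.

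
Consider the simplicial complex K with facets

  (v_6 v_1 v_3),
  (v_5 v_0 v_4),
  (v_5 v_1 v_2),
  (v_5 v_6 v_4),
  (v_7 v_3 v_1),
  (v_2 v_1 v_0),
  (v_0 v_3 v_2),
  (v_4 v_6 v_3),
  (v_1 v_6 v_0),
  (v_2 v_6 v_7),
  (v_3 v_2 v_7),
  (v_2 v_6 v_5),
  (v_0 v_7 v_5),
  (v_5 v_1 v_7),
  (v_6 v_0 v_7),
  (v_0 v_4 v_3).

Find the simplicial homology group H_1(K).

Order the vertices as v_0 < v_1 < v_2 < v_3 < v_4 < v_5 < v_6 < v_7. Listing each simplex with vertices in this order, K has dimension 2 with simplices:

  0-simplices (8): [v_0], [v_1], [v_2], [v_3], [v_4], [v_5], [v_6], [v_7]
  1-simplices (24): (24 of them)
  2-simplices (16): (16 of them)

giving chain groups C_0 ≅ Z^8, C_1 ≅ Z^24, C_2 ≅ Z^16.

Boundary ∂_1: C_1 → C_0 maps an edge to its endpoints' difference, ∂[p,q] = q − p. For instance
  ∂[v_1,v_3] = [v_3] − [v_1].
This gives a 8×24 integer matrix of rank 7; reducing to Smith normal form yields diagonal entries (1,1,1,1,1,1,1).

∂_2: C_2 → C_1 acts by ∂[p,q,r] = [q,r] − [p,r] + [p,q]. For instance
  ∂[v_1,v_5,v_7] = [v_5,v_7] − [v_1,v_7] + [v_1,v_5],
  ∂[v_0,v_1,v_2] = [v_1,v_2] − [v_0,v_2] + [v_0,v_1].
The resulting 24×16 matrix has rank 15, and its Smith normal form has invariant factors (1,1,1,1,1,1,1,1,1,1,1,1,1,1,1).

Computing H_k = (kernel of ∂_k) / (image of ∂_{k+1}):

  H_1: rank ker ∂_1 − rank ∂_2 = (24 − 7) − 15 = 2, and the invariant factors of ∂_2 are all 1, so H_1 = Z^2.

H_1 ≅ Z^2.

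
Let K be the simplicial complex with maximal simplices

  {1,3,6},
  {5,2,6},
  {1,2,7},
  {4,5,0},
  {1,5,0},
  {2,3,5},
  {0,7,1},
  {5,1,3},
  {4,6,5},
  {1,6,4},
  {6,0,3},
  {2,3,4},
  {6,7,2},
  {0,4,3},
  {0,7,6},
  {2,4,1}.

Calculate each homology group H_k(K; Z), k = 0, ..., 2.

H_0 ≅ Z,  H_1 ≅ Z^2,  H_2 ≅ Z.

Take the total order 0 < 1 < 2 < 3 < 4 < 5 < 6 < 7 on the vertex set. Then K (dimension 2) consists of the simplices:

  0-simplices (8): [0], [1], [2], [3], [4], [5], [6], [7]
  1-simplices (24): (24 of them)
  2-simplices (16): [0,1,5], [0,1,7], [0,3,4], [0,3,6], [0,4,5], [0,6,7], [1,2,4], [1,2,7], [1,3,5], [1,3,6], [1,4,6], [2,3,4], [2,3,5], [2,5,6], [2,6,7], [4,5,6]

giving chain groups C_0 ≅ Z^8, C_1 ≅ Z^24, C_2 ≅ Z^16.

The boundary map ∂_1: C_1 → C_0 sends each edge [p,q] (with p < q) to q − p. For instance
  ∂[2,5] = [5] − [2].
The 8×24 boundary matrix has rank 7 and Smith normal form diag(1,1,1,1,1,1,1).

∂_2: C_2 → C_1 sends each 2-simplex [p,q,r] to [q,r] − [p,r] + [p,q]. For instance
  ∂[0,3,4] = [3,4] − [0,4] + [0,3],
  ∂[1,3,5] = [3,5] − [1,5] + [1,3].
The 24×16 boundary matrix has rank 15 and Smith normal form diag(1,1,1,1,1,1,1,1,1,1,1,1,1,1,1).

Computing H_k = (kernel of ∂_k) / (image of ∂_{k+1}):

  H_0: rank C_0 − rank ∂_1 = 8 − 7 = 1, and the invariant factors of ∂_1 are all 1, so H_0 = Z.
  H_1: rank ker ∂_1 − rank ∂_2 = (24 − 7) − 15 = 2, and the invariant factors of ∂_2 are all 1, so H_1 = Z^2.
  H_2: rank ker ∂_2 − rank ∂_3 = (16 − 15) − 0 = 1, and there is no ∂_3, so H_2 = Z.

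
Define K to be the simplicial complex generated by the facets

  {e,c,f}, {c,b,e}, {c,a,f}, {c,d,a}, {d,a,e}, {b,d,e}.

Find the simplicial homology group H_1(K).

Order the vertices as a < b < c < d < e < f. Listing each simplex with vertices in this order, K has dimension 2 with simplices:

  0-simplices (6): a, b, c, d, e, f
  1-simplices (12): ac, ad, ae, af, bc, bd, be, cd, ce, cf, de, ef
  2-simplices (6): acd, acf, ade, bce, bde, cef

giving chain groups C_0 ≅ Z^6, C_1 ≅ Z^12, C_2 ≅ Z^6.

∂_1: C_1 → C_0 sends each edge [p,q] (with p < q) to q − p.
The 6×12 boundary matrix has rank 5 and Smith normal form diag(1,1,1,1,1).

The boundary map ∂_2: C_2 → C_1 acts by ∂[p,q,r] = [q,r] − [p,r] + [p,q]. For instance
  ∂acf = cf − af + ac,
  ∂ade = de − ae + ad.
As a 12×6 matrix over Z this has rank 6, with invariant factors (1,1,1,1,1,1).

Reading off H_k = ker ∂_k / im ∂_{k+1}:

  H_1: rank ker ∂_1 − rank ∂_2 = (12 − 5) − 6 = 1, and the invariant factors of ∂_2 are all 1, so H_1 ≅ Z.

H_1 ≅ Z.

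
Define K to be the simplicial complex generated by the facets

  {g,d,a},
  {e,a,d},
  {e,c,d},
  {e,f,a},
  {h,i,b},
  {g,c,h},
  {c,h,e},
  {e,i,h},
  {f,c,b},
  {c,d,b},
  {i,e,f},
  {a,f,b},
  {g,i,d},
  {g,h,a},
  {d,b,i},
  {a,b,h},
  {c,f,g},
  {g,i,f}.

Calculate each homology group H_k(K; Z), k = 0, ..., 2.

H_0 ≅ Z,  H_1 ≅ Z^2,  H_2 ≅ Z.

Fix the vertex order a < b < c < d < e < f < g < h < i and write every simplex with vertices in increasing order. Then dim K = 2 and the simplices of K are:

  0-simplices (9): a, b, c, d, e, f, g, h, i
  1-simplices (27): ab, ad, ae, af, ag, ah, bc, bd, bf, bh, bi, cd, ce, cf, cg, ch, de, dg, di, ef, eh, ei, fg, fi, gh, gi, hi
  2-simplices (18): abf, abh, ade, adg, aef, agh, bcd, bcf, bdi, bhi, cde, ceh, cfg, cgh, dgi, efi, ehi, fgi

Hence C_0 ≅ Z^9, C_1 ≅ Z^27, C_2 ≅ Z^18.

∂_1: C_1 → C_0 sends each edge [p,q] (with p < q) to q − p.
The 9×27 boundary matrix has rank 8 and Smith normal form diag(1,1,1,1,1,1,1,1).

Boundary ∂_2: C_2 → C_1 acts by ∂[p,q,r] = [q,r] − [p,r] + [p,q]. For instance
  ∂bhi = hi − bi + bh,
  ∂cgh = gh − ch + cg.
This gives a 27×18 integer matrix of rank 17; reducing to Smith normal form yields diagonal entries (1,1,1,1,1,1,1,1,1,1,1,1,1,1,1,1,1).

Computing H_k = (kernel of ∂_k) / (image of ∂_{k+1}):

  H_0: rank C_0 − rank ∂_1 = 9 − 8 = 1, and the invariant factors of ∂_1 are all 1, so H_0 = Z.
  H_1: rank ker ∂_1 − rank ∂_2 = (27 − 8) − 17 = 2, and the invariant factors of ∂_2 are all 1, so H_1 = Z^2.
  H_2: rank ker ∂_2 − rank ∂_3 = (18 − 17) − 0 = 1, and there is no ∂_3, so H_2 = Z.

As a check, the Euler characteristic is 9 − 27 + 18 = 0, which agrees with 1 − 2 + 1 = 0.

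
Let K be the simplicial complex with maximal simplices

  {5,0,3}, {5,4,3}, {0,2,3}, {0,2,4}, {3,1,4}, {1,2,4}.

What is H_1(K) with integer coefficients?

H_1 = Z.

Fix the vertex order 0 < 1 < 2 < 3 < 4 < 5 and write every simplex with vertices in increasing order. Then dim K = 2 and the simplices of K are:

  0-simplices (6): [0], [1], [2], [3], [4], [5]
  1-simplices (12): [0,2], [0,3], [0,4], [0,5], [1,2], [1,3], [1,4], [2,3], [2,4], [3,4], [3,5], [4,5]
  2-simplices (6): [0,2,3], [0,2,4], [0,3,5], [1,2,4], [1,3,4], [3,4,5]

giving chain groups C_0 ≅ Z^6, C_1 ≅ Z^12, C_2 ≅ Z^6.

The boundary map ∂_1: C_1 → C_0 is given by ∂[p,q] = [q] − [p]. For instance
  ∂[0,2] = [2] − [0].
The 6×12 boundary matrix has rank 5 and Smith normal form diag(1,1,1,1,1).

The boundary map ∂_2: C_2 → C_1 maps a triangle to the signed sum of its edges. For instance
  ∂[1,3,4] = [3,4] − [1,4] + [1,3],
  ∂[0,3,5] = [3,5] − [0,5] + [0,3].
As a 12×6 matrix over Z this has rank 6, with invariant factors (1,1,1,1,1,1).

From H_k ≅ ker(∂_k) / im(∂_{k+1}) we obtain:

  H_1: rank ker ∂_1 − rank ∂_2 = (12 − 5) − 6 = 1, and the invariant factors of ∂_2 are all 1, so H_1 = Z.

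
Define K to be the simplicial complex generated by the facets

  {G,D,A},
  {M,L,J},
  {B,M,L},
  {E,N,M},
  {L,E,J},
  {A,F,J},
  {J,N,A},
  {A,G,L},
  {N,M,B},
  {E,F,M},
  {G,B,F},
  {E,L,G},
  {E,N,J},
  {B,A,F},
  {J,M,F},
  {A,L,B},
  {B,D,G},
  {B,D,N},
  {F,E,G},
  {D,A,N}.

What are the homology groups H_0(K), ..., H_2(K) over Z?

H_0 ≅ Z,  H_1 ≅ Z ⊕ Z/2Z,  H_2 = 0.

K has 10 vertices, 30 edges, 20 triangles.
rank ∂_0 = 0, rank ∂_1 = 9 ⇒ b_0 = 10 − 0 − 9 = 1; all invariant factors of ∂_1 are 1 so no torsion. So H_0 ≅ Z.
rank ∂_1 = 9, rank ∂_2 = 20 ⇒ b_1 = 30 − 9 − 20 = 1; ∂_2 has invariant factor(s) [2] giving torsion. So H_1 ≅ Z ⊕ Z/2Z.
rank ∂_2 = 20, rank ∂_3 = 0 ⇒ b_2 = 20 − 20 − 0 = 0. So H_2 ≅ 0.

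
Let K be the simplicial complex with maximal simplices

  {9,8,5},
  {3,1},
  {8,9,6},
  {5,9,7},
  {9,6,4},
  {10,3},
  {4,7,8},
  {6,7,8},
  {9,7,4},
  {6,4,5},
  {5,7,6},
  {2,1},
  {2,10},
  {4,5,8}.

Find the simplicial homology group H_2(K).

H_2 = 0.

K has 10 vertices, 19 edges, 10 triangles.
rank ∂_2 = 10, rank ∂_3 = 0 ⇒ b_2 = 10 − 10 − 0 = 0. So H_2 = 0.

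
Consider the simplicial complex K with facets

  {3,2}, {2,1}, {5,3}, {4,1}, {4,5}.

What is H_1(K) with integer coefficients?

K has 5 vertices, 5 edges.
rank ∂_1 = 4, rank ∂_2 = 0 ⇒ b_1 = 5 − 4 − 0 = 1. So H_1 ≅ Z.

H_1 = Z.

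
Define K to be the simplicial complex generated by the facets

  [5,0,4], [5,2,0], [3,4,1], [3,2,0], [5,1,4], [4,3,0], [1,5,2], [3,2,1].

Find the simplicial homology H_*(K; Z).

We work with the vertex ordering 0 < 1 < 2 < 3 < 4 < 5. The simplices of K, each written with vertices in increasing order, are:

  0-simplices (6): [0], [1], [2], [3], [4], [5]
  1-simplices (12): [0,2], [0,3], [0,4], [0,5], [1,2], [1,3], [1,4], [1,5], [2,3], [2,5], [3,4], [4,5]
  2-simplices (8): [0,2,3], [0,2,5], [0,3,4], [0,4,5], [1,2,3], [1,2,5], [1,3,4], [1,4,5]

so the chain groups are C_0 ≅ Z^6, C_1 ≅ Z^12, C_2 ≅ Z^8.

The boundary map ∂_1: C_1 → C_0 is given by ∂[p,q] = [q] − [p]. For instance
  ∂[0,3] = [3] − [0].
This gives a 6×12 integer matrix of rank 5; reducing to Smith normal form yields diagonal entries (1,1,1,1,1).

∂_2: C_2 → C_1 sends each 2-simplex [p,q,r] to [q,r] − [p,r] + [p,q]. For instance
  ∂[1,3,4] = [3,4] − [1,4] + [1,3],
  ∂[1,4,5] = [4,5] − [1,5] + [1,4].
This gives a 12×8 integer matrix of rank 7; reducing to Smith normal form yields diagonal entries (1,1,1,1,1,1,1).

Now H_k = ker ∂_k / im ∂_{k+1}, so:

  H_0: rank C_0 − rank ∂_1 = 6 − 5 = 1, and the invariant factors of ∂_1 are all 1, so H_0 = Z.
  H_1: rank ker ∂_1 − rank ∂_2 = (12 − 5) − 7 = 0, and the invariant factors of ∂_2 are all 1, so H_1 = 0.
  H_2: rank ker ∂_2 − rank ∂_3 = (8 − 7) − 0 = 1, and there is no ∂_3, so H_2 = Z.

As a check, the Euler characteristic is 6 − 12 + 8 = 2, which agrees with 1 − 0 + 1 = 2.
(K is a triangulation of the 2-sphere S^2.)

H_0 = Z,  H_1 = 0,  H_2 = Z.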